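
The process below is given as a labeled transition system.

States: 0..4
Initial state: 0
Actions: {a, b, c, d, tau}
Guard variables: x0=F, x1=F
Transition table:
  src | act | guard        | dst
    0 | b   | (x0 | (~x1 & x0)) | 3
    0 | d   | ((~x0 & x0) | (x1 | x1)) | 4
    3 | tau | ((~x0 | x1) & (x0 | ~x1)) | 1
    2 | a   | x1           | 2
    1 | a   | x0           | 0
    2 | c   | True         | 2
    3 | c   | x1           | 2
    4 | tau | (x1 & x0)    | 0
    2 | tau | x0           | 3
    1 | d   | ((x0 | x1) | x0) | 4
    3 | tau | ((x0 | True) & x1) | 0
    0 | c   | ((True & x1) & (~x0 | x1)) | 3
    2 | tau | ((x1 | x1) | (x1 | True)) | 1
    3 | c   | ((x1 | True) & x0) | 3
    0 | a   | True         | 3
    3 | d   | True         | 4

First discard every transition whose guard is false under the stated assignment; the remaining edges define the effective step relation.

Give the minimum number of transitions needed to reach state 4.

Layered search for 4:
  L0 = {0}
  L1 = {3}
  L2 = {1,4}
first hit 4 at d=2 via a·d

Answer: 2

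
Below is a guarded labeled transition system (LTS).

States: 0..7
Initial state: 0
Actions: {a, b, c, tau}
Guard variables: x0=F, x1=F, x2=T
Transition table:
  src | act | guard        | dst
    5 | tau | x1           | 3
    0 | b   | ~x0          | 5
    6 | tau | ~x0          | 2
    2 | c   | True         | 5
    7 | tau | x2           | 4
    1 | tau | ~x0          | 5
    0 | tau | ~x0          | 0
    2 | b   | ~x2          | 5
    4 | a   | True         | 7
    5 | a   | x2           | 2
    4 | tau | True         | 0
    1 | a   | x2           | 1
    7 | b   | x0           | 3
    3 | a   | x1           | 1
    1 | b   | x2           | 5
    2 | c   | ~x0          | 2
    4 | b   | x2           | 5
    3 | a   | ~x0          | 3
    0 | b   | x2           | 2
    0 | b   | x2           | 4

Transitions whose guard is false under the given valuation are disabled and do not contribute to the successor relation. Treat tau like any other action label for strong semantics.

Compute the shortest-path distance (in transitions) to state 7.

Answer: 2

Working:
Layered search for 7:
  L0 = {0}
  L1 = {2,4,5}
  L2 = {7}
first hit 7 at d=2 via b·a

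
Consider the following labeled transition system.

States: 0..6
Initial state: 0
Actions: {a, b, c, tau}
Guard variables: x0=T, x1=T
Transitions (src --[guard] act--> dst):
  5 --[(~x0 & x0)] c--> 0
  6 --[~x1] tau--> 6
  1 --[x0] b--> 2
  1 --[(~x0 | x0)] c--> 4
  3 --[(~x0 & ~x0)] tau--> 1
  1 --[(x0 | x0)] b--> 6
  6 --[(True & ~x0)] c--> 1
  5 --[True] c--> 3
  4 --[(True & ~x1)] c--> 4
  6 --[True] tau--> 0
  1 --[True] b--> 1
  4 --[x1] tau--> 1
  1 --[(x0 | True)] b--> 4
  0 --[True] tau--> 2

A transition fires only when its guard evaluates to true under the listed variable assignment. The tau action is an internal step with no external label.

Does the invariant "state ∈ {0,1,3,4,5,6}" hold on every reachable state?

Safe = {0,1,3,4,5,6}
Reachable = {0,2}
  0: ✓
  2: VIOLATES
counterexample path to 2: tau

Answer: INVARIANT VIOLATED at state 2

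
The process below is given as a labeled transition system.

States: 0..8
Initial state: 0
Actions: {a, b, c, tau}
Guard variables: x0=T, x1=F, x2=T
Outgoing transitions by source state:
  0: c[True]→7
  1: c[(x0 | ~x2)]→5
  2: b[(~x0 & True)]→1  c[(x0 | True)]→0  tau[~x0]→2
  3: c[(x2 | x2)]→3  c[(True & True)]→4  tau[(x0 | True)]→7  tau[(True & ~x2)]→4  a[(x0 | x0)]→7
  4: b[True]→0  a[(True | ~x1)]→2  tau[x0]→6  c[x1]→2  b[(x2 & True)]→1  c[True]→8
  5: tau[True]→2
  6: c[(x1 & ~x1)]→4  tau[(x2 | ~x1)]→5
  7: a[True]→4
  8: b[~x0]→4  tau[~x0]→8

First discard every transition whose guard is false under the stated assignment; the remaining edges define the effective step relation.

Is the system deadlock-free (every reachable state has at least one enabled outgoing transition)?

Answer: DEADLOCK at state 8

Working:
R = {0,1,2,4,5,6,7,8}
  0: c→7  [1 exit(s)]
  1: c→5  [1 exit(s)]
  2: c→0  [1 exit(s)]
  4: a→2  b→0  b→1  c→8  tau→6  [5 exit(s)]
  5: tau→2  [1 exit(s)]
  6: tau→5  [1 exit(s)]
  7: a→4  [1 exit(s)]
  8: ∅  [deadlock]
witness 8: c·a·c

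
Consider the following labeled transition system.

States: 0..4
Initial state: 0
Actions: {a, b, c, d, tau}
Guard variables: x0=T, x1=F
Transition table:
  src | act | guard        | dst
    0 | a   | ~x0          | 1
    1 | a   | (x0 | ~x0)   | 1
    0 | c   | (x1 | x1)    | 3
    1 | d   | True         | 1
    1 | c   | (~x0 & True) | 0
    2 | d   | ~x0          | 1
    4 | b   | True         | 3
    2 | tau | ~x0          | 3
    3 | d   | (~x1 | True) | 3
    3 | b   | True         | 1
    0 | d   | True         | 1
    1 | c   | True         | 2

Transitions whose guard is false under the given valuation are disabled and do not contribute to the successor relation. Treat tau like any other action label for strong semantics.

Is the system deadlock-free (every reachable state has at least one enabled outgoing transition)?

Answer: DEADLOCK at state 2

Analysis:
Reach set: {0,1,2}
  0: d→1  [1 exit(s)]
  1: a→1  c→2  d→1  [3 exit(s)]
  2: ∅  [STUCK]
witness 2: d·c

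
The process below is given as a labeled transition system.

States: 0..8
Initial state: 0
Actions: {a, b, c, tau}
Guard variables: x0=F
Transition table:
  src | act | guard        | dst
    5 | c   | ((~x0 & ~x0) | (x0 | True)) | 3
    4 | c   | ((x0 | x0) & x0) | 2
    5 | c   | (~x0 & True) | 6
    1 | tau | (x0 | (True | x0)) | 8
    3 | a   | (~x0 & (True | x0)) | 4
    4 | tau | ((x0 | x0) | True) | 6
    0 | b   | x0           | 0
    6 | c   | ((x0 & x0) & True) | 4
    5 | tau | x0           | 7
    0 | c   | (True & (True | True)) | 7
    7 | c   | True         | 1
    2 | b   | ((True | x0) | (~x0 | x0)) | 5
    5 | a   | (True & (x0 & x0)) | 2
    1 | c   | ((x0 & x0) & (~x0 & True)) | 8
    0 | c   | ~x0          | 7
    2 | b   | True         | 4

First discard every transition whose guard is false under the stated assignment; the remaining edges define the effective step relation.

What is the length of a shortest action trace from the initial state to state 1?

Answer: 2

Trace:
Breadth-first toward 1:
  L0 = {0}
  L1 = {7}
  L2 = {1}
first hit 1 at d=2 via c·c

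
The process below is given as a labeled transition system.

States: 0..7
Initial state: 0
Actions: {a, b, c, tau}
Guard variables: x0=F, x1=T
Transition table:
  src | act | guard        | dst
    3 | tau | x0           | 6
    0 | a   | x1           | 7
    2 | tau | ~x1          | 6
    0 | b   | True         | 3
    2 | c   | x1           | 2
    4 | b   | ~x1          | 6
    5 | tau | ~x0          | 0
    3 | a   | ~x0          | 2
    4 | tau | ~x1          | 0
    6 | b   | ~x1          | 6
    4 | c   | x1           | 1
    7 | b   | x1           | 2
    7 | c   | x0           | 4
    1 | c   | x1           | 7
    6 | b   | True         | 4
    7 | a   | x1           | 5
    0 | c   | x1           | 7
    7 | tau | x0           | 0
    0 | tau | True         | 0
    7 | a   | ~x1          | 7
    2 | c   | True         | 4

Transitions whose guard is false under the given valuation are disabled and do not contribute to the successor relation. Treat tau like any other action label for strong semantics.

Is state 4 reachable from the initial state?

After dropping false guards: 13 live edges.
depth 0: {0}
depth 1: {3,7}  total {0,3,7}
depth 2: {2,5}  total {0,2,3,5,7}
depth 3: {4}  total {0,2,3,4,5,7}
depth 4: {1}  total {0,1,2,3,4,5,7}
Reach set: {0,1,2,3,4,5,7}
trace reaching 4: a·b·c

Answer: REACHABLE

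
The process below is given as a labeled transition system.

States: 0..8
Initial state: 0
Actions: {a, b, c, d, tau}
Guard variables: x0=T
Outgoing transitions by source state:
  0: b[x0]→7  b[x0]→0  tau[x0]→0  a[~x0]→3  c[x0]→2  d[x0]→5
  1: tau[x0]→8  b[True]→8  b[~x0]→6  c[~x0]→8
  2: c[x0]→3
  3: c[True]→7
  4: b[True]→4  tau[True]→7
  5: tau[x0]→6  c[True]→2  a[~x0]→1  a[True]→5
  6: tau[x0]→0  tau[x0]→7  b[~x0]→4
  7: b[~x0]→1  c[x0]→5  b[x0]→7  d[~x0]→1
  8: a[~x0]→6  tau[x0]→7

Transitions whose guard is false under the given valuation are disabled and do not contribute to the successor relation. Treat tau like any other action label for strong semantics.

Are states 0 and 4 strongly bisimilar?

Answer: NOT BISIMILAR

Analysis:
Refine partition for ~:
  P[0] = {{0,1,2,3,4,5,6,7,8}}
  P[1] = {{0},{1,4},{2,3},{5},{6,8},{7}}
  P[2] = {{0},{1},{2},{3},{4},{5},{6},{7},{8}}
9 equivalence class(es) (converged in 3)
[0]={0}  [4]={4}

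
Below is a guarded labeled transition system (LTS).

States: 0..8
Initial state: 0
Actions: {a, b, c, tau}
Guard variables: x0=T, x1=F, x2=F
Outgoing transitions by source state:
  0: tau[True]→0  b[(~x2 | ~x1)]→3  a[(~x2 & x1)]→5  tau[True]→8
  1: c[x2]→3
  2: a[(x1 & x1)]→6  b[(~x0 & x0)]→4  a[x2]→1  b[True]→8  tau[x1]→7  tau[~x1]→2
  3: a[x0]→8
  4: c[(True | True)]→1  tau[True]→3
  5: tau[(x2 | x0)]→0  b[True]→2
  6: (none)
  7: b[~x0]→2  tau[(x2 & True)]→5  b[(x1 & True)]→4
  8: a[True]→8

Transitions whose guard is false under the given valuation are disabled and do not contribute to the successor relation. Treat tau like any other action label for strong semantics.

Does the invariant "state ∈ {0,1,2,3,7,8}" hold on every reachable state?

Safe = {0,1,2,3,7,8}
Reach set: {0,3,8}
  0: safe
  3: safe
  8: safe

Answer: INVARIANT HOLDS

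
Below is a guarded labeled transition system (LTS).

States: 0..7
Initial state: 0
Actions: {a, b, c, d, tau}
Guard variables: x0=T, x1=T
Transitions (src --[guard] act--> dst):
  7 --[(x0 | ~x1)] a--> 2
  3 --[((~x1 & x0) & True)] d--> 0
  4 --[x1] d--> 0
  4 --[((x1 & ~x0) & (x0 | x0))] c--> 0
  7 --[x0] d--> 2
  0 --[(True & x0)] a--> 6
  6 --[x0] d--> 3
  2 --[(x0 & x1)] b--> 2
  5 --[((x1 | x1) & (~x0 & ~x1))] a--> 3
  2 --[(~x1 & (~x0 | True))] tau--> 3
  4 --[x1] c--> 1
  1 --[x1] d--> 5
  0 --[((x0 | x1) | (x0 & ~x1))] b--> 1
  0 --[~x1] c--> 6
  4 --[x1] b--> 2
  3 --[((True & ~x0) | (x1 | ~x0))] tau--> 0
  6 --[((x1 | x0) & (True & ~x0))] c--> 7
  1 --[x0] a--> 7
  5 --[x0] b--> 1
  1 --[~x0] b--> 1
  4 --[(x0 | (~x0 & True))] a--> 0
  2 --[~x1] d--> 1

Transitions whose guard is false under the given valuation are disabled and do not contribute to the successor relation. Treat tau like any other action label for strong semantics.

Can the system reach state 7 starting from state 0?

After dropping false guards: 14 live edges.
depth 0: {0}
depth 1: {1,6}  cumulative {0,1,6}
depth 2: {3,5,7}  cumulative {0,1,3,5,6,7}
depth 3: {2}  cumulative {0,1,2,3,5,6,7}
R = {0,1,2,3,5,6,7}
trace reaching 7: b·a

Answer: REACHABLE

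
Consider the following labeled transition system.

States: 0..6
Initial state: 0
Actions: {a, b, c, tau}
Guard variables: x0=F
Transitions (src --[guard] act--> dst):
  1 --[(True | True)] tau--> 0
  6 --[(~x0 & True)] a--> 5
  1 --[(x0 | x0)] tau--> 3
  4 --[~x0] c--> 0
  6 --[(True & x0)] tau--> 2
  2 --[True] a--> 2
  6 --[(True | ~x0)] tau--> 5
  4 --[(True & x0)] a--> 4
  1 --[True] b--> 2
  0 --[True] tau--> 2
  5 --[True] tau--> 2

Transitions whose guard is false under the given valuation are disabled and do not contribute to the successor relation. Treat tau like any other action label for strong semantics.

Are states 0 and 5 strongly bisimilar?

Answer: BISIMILAR

Analysis:
Compute ~ classes (split until stable):
  round 0: {{0,1,2,3,4,5,6}}
  round 1: {{0,5},{1},{2},{3},{4},{6}}
stable after 2 split(s): 6 block(s)
[0]={0,5}  [5]={0,5}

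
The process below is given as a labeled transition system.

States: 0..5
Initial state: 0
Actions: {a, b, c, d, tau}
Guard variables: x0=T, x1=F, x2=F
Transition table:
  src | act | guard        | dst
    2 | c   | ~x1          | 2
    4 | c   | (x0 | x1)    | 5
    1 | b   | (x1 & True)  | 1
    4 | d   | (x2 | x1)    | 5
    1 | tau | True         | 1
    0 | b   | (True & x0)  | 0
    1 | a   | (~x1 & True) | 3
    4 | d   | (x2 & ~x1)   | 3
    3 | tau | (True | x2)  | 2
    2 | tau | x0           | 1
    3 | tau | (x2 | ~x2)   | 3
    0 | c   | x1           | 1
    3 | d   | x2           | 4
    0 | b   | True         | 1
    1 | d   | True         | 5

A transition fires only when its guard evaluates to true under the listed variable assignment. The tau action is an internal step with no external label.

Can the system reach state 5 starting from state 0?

Answer: REACHABLE

Trace:
Guard filter leaves 10 enabled edge(s).
depth 0: {0}
depth 1: {1}  now seen {0,1}
depth 2: {3,5}  now seen {0,1,3,5}
depth 3: {2}  now seen {0,1,2,3,5}
R = {0,1,2,3,5}
witness 5: b·d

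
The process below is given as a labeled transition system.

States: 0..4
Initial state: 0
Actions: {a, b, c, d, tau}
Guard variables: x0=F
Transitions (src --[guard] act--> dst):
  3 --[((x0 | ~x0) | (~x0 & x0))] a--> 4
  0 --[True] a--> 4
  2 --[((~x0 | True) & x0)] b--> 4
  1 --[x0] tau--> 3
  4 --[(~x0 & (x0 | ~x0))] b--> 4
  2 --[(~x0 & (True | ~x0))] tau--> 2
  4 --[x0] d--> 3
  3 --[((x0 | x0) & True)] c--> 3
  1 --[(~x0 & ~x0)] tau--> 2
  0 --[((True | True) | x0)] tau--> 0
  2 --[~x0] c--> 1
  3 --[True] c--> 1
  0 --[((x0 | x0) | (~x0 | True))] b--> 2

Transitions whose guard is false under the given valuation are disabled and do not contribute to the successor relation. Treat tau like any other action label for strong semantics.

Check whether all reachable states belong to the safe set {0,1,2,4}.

Safe = {0,1,2,4}
Reach set: {0,1,2,4}
  0: safe
  1: safe
  2: safe
  4: safe

Answer: INVARIANT HOLDS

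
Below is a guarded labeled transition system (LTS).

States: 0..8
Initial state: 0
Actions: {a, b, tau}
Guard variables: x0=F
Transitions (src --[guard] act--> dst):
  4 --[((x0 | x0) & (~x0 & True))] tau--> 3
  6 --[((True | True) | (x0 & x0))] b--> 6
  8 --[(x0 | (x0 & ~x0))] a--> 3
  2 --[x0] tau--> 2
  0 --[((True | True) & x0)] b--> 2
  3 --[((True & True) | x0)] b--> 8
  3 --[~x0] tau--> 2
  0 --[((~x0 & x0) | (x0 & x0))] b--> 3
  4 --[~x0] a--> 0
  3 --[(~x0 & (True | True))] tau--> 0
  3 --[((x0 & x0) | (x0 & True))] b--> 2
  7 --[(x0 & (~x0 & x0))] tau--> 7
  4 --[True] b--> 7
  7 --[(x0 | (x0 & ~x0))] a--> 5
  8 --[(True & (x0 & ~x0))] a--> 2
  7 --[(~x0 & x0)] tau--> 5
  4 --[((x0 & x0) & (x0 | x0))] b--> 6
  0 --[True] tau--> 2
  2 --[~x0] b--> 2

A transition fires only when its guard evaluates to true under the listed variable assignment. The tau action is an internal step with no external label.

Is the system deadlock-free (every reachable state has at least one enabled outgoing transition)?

Answer: DEADLOCK-FREE

Analysis:
Reachable = {0,2}
  0: tau→2  [deg 1]
  2: b→2  [deg 1]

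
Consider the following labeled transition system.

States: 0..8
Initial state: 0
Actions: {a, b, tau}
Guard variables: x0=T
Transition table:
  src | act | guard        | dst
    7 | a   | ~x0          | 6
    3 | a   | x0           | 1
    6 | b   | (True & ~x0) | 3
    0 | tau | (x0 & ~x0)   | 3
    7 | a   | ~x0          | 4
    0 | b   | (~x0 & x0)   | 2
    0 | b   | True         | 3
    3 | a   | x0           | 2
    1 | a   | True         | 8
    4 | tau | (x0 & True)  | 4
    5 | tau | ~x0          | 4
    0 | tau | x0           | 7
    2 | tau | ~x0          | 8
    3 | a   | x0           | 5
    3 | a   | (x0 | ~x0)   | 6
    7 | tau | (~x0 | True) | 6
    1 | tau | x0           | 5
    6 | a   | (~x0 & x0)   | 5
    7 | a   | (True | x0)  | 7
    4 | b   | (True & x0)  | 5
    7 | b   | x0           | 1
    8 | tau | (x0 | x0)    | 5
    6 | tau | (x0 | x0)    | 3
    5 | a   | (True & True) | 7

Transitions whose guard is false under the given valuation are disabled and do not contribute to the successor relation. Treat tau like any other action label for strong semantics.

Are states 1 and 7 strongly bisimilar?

Refine partition for ~:
  P[0] = {{0,1,2,3,4,5,6,7,8}}
  P[1] = {{0,4},{1},{2},{3,5},{6,8},{7}}
  P[2] = {{0},{1},{2},{3},{4},{5},{6,8},{7}}
  P[3] = {{0},{1},{2},{3},{4},{5},{6},{7},{8}}
stable after 4 split(s): 9 block(s)
class of 1: {1}; class of 7: {7}

Answer: NOT BISIMILAR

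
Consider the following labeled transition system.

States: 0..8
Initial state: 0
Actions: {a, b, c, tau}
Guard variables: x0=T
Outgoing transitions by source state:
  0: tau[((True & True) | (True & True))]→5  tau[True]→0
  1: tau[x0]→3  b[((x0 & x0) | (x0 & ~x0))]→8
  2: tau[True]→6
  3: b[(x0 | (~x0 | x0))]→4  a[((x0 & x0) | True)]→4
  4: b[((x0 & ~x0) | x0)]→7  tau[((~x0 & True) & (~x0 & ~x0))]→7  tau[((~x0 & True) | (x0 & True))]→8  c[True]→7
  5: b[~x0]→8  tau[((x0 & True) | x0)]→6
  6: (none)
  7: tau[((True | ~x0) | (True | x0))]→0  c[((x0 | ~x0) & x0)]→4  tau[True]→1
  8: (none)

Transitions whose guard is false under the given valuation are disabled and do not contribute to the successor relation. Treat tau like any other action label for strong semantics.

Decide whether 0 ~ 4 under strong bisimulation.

Refine partition for ~:
  P[0] = {{0,1,2,3,4,5,6,7,8}}
  P[1] = {{0,2,5},{1},{3},{4},{6,8},{7}}
  P[2] = {{0},{1},{2,5},{3},{4},{6,8},{7}}
stable after 3 split(s): 7 block(s)
class of 0: {0}; class of 4: {4}

Answer: NOT BISIMILAR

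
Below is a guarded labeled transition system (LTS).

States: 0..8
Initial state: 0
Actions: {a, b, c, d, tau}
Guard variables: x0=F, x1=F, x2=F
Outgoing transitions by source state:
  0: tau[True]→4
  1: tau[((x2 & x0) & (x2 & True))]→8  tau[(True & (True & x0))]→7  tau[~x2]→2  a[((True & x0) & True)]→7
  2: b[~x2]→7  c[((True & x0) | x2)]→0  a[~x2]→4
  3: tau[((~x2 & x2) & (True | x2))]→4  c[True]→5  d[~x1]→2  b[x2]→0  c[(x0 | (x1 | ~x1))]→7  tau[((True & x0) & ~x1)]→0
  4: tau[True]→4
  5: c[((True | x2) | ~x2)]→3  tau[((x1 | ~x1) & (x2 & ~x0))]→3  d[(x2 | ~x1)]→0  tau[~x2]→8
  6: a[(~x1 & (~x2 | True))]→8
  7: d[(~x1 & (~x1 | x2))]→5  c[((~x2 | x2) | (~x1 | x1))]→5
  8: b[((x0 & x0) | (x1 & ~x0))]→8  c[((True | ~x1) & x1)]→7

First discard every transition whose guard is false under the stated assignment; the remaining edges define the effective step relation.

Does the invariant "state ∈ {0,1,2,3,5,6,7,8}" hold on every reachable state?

Answer: INVARIANT VIOLATED at state 4

Working:
Allowed set {0,1,2,3,5,6,7,8}
Reach set: {0,4}
  0: ok
  4: ✗ unsafe
reach 4 via tau — violates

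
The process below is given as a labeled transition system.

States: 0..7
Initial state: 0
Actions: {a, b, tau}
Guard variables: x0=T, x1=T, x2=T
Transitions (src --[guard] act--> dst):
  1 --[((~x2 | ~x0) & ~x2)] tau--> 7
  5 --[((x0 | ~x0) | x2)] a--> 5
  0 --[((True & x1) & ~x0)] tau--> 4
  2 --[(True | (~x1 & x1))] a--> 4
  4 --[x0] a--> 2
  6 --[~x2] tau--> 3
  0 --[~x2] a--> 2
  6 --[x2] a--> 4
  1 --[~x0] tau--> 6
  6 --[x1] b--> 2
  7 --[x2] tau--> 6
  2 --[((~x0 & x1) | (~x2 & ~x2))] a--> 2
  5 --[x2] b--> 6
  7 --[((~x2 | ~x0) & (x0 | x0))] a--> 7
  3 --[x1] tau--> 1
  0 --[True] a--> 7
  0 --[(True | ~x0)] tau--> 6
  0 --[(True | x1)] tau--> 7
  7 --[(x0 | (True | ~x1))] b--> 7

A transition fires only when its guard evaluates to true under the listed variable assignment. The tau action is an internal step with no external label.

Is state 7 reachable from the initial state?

12 transition(s) survive guard evaluation.
L0 = {0}
L1 = {6,7}  total {0,6,7}
L2 = {2,4}  total {0,2,4,6,7}
Reachable = {0,2,4,6,7}
trace reaching 7: a

Answer: REACHABLE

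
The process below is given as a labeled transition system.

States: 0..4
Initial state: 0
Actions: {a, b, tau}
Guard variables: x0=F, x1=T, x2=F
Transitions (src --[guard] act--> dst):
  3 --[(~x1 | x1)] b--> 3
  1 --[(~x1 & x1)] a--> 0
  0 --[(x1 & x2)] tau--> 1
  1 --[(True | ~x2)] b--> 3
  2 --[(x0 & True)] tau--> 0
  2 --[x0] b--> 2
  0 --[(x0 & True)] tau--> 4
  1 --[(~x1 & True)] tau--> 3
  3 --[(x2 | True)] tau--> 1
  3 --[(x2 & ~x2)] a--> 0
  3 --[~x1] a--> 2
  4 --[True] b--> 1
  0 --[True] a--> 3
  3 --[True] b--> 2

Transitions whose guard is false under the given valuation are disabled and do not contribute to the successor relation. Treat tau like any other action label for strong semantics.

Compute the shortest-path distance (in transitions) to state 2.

Answer: 2

Analysis:
Layered search for 2:
  L0 = {0}
  L1 = {3}
  L2 = {1,2}
depth(2)=2, e.g. a·b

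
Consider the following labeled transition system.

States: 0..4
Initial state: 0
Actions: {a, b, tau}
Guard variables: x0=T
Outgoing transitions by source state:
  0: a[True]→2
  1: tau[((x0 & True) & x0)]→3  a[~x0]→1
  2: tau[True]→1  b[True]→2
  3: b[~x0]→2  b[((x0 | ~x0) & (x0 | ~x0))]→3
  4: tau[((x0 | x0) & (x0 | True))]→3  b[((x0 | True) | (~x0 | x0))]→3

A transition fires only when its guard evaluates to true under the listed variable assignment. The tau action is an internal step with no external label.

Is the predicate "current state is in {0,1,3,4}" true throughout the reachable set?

Answer: INVARIANT VIOLATED at state 2

Working:
Safe = {0,1,3,4}
Reachable = {0,1,2,3}
  0: safe
  1: safe
  2: outside
  3: safe
reach 2 via a — violates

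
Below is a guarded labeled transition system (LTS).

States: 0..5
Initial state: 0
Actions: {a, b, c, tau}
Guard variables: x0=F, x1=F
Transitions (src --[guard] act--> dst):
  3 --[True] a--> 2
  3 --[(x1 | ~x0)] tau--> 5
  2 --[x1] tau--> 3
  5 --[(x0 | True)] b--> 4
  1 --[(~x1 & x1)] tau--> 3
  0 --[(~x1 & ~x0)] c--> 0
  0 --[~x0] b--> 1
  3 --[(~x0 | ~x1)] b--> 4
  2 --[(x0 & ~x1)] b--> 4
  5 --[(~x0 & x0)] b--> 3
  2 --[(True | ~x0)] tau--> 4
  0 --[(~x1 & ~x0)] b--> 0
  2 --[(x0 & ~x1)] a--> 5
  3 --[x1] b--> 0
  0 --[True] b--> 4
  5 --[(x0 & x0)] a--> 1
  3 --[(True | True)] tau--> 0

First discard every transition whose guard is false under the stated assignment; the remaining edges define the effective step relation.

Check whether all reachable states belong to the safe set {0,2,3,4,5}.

Answer: INVARIANT VIOLATED at state 1

Working:
Inv-set: {0,2,3,4,5}
Reachable = {0,1,4}
  0: ok
  1: VIOLATES
  4: ok
counterexample path to 1: b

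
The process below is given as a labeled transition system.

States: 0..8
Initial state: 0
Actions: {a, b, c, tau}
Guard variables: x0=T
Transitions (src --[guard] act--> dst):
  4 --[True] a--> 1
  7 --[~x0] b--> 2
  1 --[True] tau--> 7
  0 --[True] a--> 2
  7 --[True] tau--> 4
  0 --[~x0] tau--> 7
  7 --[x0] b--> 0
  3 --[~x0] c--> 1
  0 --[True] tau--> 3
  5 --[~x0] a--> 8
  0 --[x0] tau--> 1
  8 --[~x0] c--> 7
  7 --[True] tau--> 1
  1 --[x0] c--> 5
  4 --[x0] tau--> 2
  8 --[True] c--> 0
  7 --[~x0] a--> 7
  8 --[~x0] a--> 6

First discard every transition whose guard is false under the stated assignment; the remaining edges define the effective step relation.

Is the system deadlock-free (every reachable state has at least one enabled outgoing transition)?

Answer: DEADLOCK at state 2

Working:
Reachable = {0,1,2,3,4,5,7}
  0: a→2  tau→1  tau→3  [deg 3]
  1: c→5  tau→7  [deg 2]
  2: ∅  [STUCK]
  3: ∅  [STUCK]
  4: a→1  tau→2  [deg 2]
  5: ∅  [STUCK]
  7: b→0  tau→1  tau→4  [deg 3]
witness 2: a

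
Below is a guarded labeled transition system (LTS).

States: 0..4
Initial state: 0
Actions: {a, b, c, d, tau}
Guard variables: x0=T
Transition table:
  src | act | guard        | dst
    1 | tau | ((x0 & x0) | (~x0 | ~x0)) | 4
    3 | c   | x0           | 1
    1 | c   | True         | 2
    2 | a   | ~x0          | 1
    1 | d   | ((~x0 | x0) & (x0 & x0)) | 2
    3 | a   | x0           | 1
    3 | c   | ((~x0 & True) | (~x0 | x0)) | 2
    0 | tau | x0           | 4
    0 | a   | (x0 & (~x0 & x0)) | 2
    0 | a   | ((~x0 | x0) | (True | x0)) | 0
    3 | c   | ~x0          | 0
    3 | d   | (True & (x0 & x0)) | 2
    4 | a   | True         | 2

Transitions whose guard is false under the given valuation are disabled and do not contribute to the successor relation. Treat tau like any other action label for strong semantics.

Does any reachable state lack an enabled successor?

Answer: DEADLOCK at state 2

Analysis:
Reach set: {0,2,4}
  0: a→0  tau→4  [deg 2]
  2: ∅  [STUCK]
  4: a→2  [deg 1]
trace reaching 2: tau·a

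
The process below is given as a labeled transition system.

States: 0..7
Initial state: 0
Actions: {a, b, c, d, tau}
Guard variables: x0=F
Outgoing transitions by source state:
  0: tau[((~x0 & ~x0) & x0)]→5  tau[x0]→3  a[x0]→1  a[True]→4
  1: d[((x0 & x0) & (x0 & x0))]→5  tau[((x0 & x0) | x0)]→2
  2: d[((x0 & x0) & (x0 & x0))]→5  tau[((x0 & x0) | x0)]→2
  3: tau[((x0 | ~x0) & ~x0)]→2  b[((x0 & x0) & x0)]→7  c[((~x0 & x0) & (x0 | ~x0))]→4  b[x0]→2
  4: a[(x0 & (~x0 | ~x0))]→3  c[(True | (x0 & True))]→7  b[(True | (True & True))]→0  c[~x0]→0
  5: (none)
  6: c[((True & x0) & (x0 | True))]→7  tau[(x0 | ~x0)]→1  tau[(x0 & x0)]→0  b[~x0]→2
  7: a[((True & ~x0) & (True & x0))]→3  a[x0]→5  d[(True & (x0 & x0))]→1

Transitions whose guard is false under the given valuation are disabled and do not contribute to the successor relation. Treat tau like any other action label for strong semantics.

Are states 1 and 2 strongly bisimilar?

Bisimulation quotient by refinement:
  P[0] = {{0,1,2,3,4,5,6,7}}
  P[1] = {{0},{1,2,5,7},{3},{4},{6}}
stable after 2 split(s): 5 block(s)
[1]={1,2,5,7}  [2]={1,2,5,7}

Answer: BISIMILAR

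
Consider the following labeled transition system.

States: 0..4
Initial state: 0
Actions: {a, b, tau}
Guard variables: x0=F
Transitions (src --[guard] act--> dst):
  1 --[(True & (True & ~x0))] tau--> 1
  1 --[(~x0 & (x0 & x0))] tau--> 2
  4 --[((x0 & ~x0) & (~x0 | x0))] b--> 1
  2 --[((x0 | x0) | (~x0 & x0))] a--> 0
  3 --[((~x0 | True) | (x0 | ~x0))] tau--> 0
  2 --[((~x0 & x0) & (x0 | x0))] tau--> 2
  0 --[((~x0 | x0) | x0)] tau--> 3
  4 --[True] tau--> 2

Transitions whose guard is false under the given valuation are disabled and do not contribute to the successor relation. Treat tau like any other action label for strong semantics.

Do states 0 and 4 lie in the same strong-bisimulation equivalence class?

Answer: NOT BISIMILAR

Working:
Bisimulation quotient by refinement:
  π0 = {{0,1,2,3,4}}
  π1 = {{0,1,3,4},{2}}
  π2 = {{0,1,3},{2},{4}}
stable after 3 split(s): 3 block(s)
[0]={0,1,3}  [4]={4}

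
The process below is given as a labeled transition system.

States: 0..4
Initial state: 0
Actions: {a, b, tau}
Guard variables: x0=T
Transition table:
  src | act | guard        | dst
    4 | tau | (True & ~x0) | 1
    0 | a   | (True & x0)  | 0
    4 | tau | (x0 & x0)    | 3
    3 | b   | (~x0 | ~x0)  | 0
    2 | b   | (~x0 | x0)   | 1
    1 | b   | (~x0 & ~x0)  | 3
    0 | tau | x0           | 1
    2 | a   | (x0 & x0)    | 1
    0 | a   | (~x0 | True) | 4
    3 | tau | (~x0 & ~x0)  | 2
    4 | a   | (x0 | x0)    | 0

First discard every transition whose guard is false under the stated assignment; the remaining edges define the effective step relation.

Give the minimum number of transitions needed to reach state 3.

Answer: 2

Working:
Layered search for 3:
  Layer 0: {0}
  Layer 1: {1,4}
  Layer 2: {3}
first hit 3 at d=2 via a·tau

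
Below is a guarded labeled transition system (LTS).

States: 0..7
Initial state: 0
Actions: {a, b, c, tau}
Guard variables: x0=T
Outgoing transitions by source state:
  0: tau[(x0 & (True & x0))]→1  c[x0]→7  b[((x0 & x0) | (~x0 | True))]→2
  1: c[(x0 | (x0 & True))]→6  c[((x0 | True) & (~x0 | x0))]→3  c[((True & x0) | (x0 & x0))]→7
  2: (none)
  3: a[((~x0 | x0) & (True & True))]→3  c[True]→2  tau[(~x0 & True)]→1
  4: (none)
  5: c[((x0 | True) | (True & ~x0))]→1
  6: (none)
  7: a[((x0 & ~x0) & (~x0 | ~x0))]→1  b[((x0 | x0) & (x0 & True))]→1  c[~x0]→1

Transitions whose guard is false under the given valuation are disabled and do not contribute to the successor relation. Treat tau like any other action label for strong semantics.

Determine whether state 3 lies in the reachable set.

Answer: REACHABLE

Working:
10 transition(s) survive guard evaluation.
depth 0: {0}
depth 1: {1,2,7}  total {0,1,2,7}
depth 2: {3,6}  total {0,1,2,3,6,7}
Reach set: {0,1,2,3,6,7}
Path to 3: tau·c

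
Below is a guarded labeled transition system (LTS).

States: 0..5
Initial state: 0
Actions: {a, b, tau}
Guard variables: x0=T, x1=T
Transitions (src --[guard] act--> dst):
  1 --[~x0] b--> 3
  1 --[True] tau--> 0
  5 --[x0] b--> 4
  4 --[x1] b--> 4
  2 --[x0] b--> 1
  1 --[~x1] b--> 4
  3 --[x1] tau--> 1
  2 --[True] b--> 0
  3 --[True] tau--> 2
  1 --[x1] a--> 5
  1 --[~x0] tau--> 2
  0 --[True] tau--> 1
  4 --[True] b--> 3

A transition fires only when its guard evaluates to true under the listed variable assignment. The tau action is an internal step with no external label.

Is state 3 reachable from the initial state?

Guard filter leaves 10 enabled edge(s).
Layer 0: {0}
Layer 1: {1}  total {0,1}
Layer 2: {5}  total {0,1,5}
Layer 3: {4}  total {0,1,4,5}
Layer 4: {3}  total {0,1,3,4,5}
Layer 5: {2}  total {0,1,2,3,4,5}
Reachable = {0,1,2,3,4,5}
trace reaching 3: tau·a·b·b

Answer: REACHABLE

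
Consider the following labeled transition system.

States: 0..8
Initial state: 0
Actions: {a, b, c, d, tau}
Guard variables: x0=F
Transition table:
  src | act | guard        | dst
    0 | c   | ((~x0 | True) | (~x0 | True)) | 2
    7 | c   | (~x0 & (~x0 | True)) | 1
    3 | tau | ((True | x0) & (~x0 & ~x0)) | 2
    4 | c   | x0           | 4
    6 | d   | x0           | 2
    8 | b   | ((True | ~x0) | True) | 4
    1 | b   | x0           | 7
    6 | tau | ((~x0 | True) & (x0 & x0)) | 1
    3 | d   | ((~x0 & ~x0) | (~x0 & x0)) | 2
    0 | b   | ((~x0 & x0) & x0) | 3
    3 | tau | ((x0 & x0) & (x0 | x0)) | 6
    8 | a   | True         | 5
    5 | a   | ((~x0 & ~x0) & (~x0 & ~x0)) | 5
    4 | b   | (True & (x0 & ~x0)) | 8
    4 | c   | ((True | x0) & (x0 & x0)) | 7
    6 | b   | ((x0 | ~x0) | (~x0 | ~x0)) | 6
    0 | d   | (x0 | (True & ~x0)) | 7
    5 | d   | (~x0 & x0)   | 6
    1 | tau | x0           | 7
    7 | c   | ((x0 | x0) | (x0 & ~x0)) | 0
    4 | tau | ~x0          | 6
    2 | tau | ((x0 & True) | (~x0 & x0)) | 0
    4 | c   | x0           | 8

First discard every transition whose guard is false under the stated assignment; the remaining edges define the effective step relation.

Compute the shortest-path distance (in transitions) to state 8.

Breadth-first toward 8:
  Layer 0: {0}
  Layer 1: {2,7}
  Layer 2: {1}
8 never appears.

Answer: UNREACHABLE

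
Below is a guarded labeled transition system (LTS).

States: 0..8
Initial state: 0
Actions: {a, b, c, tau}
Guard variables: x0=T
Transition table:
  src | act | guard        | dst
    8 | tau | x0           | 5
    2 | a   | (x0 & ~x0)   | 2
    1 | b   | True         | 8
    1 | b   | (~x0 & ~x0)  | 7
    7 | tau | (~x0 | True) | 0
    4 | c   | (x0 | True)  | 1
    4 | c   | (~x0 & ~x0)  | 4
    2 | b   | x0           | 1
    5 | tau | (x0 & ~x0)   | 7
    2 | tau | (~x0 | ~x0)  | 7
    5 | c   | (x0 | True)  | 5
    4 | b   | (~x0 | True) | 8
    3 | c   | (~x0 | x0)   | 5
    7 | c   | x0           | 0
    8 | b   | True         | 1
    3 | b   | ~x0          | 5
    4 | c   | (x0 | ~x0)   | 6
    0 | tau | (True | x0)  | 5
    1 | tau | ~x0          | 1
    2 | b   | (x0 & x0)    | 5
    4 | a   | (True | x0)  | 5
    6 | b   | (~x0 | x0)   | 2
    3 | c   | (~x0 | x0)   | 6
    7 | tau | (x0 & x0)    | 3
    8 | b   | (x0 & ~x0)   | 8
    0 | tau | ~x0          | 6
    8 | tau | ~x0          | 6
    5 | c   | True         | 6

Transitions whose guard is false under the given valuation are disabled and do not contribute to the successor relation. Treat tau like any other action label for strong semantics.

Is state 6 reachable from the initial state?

Answer: REACHABLE

Working:
Guard filter leaves 18 enabled edge(s).
depth 0: {0}
depth 1: {5}  now seen {0,5}
depth 2: {6}  now seen {0,5,6}
depth 3: {2}  now seen {0,2,5,6}
depth 4: {1}  now seen {0,1,2,5,6}
depth 5: {8}  now seen {0,1,2,5,6,8}
R = {0,1,2,5,6,8}
trace reaching 6: tau·c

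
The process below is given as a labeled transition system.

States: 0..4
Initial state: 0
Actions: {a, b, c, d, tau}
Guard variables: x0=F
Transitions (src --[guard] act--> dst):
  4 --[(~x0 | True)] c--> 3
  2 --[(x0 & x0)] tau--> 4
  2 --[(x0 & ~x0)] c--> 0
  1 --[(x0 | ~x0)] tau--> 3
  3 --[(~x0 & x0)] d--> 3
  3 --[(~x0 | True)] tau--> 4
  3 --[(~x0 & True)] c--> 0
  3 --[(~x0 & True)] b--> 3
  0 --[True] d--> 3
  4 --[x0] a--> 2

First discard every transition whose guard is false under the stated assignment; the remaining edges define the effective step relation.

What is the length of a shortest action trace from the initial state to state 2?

Answer: UNREACHABLE

Working:
Layered search for 2:
  L0 = {0}
  L1 = {3}
  L2 = {4}
2 never appears.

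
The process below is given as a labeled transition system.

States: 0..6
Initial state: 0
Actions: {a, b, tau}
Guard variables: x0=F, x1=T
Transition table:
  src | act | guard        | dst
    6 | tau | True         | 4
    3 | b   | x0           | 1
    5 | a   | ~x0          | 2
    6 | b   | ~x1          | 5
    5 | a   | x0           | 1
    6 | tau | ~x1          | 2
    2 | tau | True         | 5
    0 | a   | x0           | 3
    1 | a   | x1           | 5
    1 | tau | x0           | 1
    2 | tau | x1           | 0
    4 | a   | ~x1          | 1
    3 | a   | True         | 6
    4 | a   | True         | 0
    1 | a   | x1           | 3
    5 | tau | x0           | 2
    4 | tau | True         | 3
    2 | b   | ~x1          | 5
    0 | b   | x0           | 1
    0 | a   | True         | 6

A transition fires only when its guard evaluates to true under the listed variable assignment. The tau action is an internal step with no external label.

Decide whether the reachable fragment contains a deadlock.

Answer: DEADLOCK-FREE

Working:
Reach set: {0,3,4,6}
  0: a→6  [1 exit(s)]
  3: a→6  [1 exit(s)]
  4: a→0  tau→3  [2 exit(s)]
  6: tau→4  [1 exit(s)]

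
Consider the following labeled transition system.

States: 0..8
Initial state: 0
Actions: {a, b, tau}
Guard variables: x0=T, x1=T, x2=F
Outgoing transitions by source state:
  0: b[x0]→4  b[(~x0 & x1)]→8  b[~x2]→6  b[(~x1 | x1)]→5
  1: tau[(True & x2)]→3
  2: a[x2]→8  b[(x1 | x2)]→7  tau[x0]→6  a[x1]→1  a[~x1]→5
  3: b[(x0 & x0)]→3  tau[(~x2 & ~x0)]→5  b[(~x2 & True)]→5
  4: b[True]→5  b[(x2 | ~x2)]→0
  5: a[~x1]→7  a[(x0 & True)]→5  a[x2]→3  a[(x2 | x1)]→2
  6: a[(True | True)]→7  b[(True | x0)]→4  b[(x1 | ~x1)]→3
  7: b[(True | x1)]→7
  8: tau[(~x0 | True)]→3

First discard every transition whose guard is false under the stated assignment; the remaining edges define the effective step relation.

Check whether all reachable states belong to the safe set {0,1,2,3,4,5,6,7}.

Answer: INVARIANT HOLDS

Trace:
Safe = {0,1,2,3,4,5,6,7}
R = {0,1,2,3,4,5,6,7}
  0: safe
  1: safe
  2: safe
  3: safe
  4: safe
  5: safe
  6: safe
  7: safe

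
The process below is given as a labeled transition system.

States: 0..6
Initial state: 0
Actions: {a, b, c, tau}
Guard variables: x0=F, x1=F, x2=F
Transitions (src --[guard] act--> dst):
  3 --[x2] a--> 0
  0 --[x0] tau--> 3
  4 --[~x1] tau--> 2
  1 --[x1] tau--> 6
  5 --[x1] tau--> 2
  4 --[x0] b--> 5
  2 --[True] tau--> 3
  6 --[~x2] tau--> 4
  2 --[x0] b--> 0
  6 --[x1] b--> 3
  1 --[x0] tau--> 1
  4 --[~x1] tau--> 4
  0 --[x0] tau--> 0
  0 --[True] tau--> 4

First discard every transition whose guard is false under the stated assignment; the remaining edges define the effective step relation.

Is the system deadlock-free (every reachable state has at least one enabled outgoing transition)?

Answer: DEADLOCK at state 3

Trace:
Reach set: {0,2,3,4}
  0: tau→4  [1 out]
  2: tau→3  [1 out]
  3: ∅  [no exit]
  4: tau→2  tau→4  [2 out]
Path to 3: tau·tau·tau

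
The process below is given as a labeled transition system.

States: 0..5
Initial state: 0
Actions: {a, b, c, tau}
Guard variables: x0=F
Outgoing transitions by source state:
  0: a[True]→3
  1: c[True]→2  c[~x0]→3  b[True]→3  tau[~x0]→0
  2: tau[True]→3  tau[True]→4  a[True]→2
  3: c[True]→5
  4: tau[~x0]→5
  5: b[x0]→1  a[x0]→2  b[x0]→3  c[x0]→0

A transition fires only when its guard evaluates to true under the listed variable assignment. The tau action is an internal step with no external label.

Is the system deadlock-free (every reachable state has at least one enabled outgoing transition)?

Answer: DEADLOCK at state 5

Analysis:
R = {0,3,5}
  0: a→3  [deg 1]
  3: c→5  [deg 1]
  5: ∅  [no exit]
Path to 5: a·c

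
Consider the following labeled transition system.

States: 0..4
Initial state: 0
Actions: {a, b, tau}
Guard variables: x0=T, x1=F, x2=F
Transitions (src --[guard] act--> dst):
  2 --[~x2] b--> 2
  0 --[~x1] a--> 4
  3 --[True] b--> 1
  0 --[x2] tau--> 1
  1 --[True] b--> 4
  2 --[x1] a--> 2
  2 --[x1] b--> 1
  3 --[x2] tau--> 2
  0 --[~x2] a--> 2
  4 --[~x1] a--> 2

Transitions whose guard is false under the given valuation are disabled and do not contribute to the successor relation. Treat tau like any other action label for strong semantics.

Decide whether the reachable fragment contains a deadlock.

R = {0,2,4}
  0: a→2  a→4  [deg 2]
  2: b→2  [deg 1]
  4: a→2  [deg 1]

Answer: DEADLOCK-FREE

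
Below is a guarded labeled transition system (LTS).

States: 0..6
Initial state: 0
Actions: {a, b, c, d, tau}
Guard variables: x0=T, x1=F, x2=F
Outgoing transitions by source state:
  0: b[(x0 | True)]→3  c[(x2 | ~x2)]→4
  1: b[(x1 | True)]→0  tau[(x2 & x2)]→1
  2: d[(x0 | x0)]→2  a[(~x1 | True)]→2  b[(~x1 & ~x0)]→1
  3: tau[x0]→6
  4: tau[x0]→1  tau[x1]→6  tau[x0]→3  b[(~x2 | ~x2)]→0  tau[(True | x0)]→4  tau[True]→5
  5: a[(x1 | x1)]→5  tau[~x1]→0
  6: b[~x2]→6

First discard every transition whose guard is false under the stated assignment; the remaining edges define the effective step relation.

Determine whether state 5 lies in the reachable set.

Answer: REACHABLE

Analysis:
Guard filter leaves 13 enabled edge(s).
Layer 0: {0}
Layer 1: {3,4}  now seen {0,3,4}
Layer 2: {1,5,6}  now seen {0,1,3,4,5,6}
R = {0,1,3,4,5,6}
Path to 5: c·tau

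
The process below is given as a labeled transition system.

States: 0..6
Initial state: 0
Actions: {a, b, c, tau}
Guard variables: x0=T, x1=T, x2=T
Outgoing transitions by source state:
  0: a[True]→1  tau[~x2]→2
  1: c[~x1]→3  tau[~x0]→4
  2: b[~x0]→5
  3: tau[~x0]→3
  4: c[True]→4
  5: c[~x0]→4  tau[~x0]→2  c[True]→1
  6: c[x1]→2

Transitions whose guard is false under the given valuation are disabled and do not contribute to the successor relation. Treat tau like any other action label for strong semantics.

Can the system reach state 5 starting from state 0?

After dropping false guards: 4 live edges.
Layer 0: {0}
Layer 1: {1}  cumulative {0,1}
Reach set: {0,1}

Answer: UNREACHABLE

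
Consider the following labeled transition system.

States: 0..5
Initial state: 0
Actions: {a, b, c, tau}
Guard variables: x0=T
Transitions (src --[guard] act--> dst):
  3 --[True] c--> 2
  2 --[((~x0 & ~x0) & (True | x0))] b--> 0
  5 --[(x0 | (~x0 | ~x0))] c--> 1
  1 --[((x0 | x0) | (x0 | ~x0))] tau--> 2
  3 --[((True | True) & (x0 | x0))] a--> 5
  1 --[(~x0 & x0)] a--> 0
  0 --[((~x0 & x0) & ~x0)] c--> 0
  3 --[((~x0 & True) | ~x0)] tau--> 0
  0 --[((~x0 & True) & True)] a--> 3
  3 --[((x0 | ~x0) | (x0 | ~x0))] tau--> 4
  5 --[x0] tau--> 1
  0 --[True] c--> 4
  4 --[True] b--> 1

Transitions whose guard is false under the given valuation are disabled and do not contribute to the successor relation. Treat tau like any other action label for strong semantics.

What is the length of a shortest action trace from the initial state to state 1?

Layered search for 1:
  depth 0: {0}
  depth 1: {4}
  depth 2: {1}
depth(1)=2, e.g. c·b

Answer: 2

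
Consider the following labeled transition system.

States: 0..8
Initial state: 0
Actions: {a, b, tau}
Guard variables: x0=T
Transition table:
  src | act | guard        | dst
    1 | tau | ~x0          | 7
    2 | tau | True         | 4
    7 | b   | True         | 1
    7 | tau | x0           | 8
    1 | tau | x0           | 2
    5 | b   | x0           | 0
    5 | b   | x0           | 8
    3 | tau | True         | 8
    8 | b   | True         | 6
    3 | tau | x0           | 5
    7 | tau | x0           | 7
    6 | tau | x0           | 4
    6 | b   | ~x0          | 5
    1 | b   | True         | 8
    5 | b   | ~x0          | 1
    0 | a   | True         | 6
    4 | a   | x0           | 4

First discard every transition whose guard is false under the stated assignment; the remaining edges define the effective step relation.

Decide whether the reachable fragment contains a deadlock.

Answer: DEADLOCK-FREE

Working:
Reach set: {0,4,6}
  0: a→6  [1 exit(s)]
  4: a→4  [1 exit(s)]
  6: tau→4  [1 exit(s)]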